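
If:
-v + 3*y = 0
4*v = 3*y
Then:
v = 0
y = 0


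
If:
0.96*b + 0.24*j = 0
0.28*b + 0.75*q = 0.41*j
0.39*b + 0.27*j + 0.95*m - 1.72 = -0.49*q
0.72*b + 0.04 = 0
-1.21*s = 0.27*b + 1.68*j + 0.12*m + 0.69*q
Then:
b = -0.06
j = 0.22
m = 1.70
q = 0.14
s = -0.55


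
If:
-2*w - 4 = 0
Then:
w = -2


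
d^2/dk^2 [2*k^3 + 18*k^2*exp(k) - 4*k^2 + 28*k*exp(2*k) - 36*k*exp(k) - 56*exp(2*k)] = 18*k^2*exp(k) + 112*k*exp(2*k) + 36*k*exp(k) + 12*k - 112*exp(2*k) - 36*exp(k) - 8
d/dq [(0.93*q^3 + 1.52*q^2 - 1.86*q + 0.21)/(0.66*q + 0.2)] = (1.2276*q^3 + 1.5612*q^2 + 0.608*q - 0.5106)/(0.4356*q^2 + 0.264*q + 0.04)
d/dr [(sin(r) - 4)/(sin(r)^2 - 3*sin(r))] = (-cos(r) + 8/tan(r) - 12*cos(r)/sin(r)^2)/(sin(r) - 3)^2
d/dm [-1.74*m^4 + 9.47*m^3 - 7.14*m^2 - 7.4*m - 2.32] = -6.96*m^3 + 28.41*m^2 - 14.28*m - 7.4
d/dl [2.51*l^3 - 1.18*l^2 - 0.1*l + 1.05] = 7.53*l^2 - 2.36*l - 0.1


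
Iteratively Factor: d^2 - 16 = (d - 4)*(d + 4)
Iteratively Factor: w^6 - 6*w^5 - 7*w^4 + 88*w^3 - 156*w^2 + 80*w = (w - 2)*(w^5 - 4*w^4 - 15*w^3 + 58*w^2 - 40*w) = (w - 2)*(w - 1)*(w^4 - 3*w^3 - 18*w^2 + 40*w) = w*(w - 2)*(w - 1)*(w^3 - 3*w^2 - 18*w + 40) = w*(w - 5)*(w - 2)*(w - 1)*(w^2 + 2*w - 8) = w*(w - 5)*(w - 2)^2*(w - 1)*(w + 4)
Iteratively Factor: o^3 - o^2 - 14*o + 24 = (o + 4)*(o^2 - 5*o + 6) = (o - 3)*(o + 4)*(o - 2)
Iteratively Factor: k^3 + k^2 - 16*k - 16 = (k - 4)*(k^2 + 5*k + 4) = (k - 4)*(k + 4)*(k + 1)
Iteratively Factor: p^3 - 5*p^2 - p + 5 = (p - 1)*(p^2 - 4*p - 5) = (p - 1)*(p + 1)*(p - 5)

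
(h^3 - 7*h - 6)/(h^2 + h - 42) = (h^3 - 7*h - 6)/(h^2 + h - 42)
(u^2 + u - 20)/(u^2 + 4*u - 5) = (u - 4)/(u - 1)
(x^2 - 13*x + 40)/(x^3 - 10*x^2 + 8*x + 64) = (x - 5)/(x^2 - 2*x - 8)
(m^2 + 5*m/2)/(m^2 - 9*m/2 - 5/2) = m*(2*m + 5)/(2*m^2 - 9*m - 5)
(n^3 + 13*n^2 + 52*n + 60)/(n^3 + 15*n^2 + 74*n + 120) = (n + 2)/(n + 4)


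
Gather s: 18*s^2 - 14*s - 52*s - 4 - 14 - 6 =18*s^2 - 66*s - 24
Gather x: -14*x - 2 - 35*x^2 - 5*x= -35*x^2 - 19*x - 2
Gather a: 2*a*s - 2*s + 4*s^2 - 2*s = 2*a*s + 4*s^2 - 4*s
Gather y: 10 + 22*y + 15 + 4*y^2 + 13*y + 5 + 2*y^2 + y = 6*y^2 + 36*y + 30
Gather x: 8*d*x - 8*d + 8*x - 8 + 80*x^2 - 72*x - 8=-8*d + 80*x^2 + x*(8*d - 64) - 16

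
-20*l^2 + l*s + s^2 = (-4*l + s)*(5*l + s)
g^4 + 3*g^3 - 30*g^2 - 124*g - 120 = (g - 6)*(g + 2)^2*(g + 5)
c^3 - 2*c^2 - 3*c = c*(c - 3)*(c + 1)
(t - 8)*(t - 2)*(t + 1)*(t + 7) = t^4 - 2*t^3 - 57*t^2 + 58*t + 112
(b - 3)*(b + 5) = b^2 + 2*b - 15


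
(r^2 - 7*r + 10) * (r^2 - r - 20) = r^4 - 8*r^3 - 3*r^2 + 130*r - 200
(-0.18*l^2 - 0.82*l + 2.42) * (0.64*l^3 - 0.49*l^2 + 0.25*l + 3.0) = -0.1152*l^5 - 0.4366*l^4 + 1.9056*l^3 - 1.9308*l^2 - 1.855*l + 7.26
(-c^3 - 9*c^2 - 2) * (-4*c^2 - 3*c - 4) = 4*c^5 + 39*c^4 + 31*c^3 + 44*c^2 + 6*c + 8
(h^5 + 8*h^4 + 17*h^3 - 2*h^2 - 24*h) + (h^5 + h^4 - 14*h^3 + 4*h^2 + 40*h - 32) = 2*h^5 + 9*h^4 + 3*h^3 + 2*h^2 + 16*h - 32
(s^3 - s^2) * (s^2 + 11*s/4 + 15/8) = s^5 + 7*s^4/4 - 7*s^3/8 - 15*s^2/8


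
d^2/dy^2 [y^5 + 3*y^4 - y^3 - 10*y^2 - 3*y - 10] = 20*y^3 + 36*y^2 - 6*y - 20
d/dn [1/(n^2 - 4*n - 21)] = 2*(2 - n)/(-n^2 + 4*n + 21)^2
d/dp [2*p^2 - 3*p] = 4*p - 3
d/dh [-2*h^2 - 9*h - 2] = -4*h - 9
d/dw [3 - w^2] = -2*w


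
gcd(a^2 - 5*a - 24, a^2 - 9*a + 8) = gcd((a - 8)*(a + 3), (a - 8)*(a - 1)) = a - 8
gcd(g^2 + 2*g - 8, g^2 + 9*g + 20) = g + 4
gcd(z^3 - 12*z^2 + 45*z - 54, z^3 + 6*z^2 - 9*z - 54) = z - 3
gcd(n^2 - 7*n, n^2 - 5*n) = n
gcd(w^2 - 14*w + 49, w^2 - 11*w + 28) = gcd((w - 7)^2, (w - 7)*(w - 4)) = w - 7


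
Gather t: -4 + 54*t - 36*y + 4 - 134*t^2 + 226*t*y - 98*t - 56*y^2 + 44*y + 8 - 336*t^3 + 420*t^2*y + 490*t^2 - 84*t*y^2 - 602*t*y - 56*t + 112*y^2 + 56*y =-336*t^3 + t^2*(420*y + 356) + t*(-84*y^2 - 376*y - 100) + 56*y^2 + 64*y + 8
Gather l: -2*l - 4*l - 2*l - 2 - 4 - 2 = -8*l - 8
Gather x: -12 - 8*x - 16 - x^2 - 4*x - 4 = -x^2 - 12*x - 32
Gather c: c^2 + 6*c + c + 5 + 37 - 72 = c^2 + 7*c - 30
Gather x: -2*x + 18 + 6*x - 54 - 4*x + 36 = 0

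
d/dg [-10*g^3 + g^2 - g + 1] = -30*g^2 + 2*g - 1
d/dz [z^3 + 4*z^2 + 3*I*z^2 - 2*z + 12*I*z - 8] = 3*z^2 + z*(8 + 6*I) - 2 + 12*I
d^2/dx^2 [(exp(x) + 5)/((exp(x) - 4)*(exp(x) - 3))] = (exp(4*x) + 27*exp(3*x) - 177*exp(2*x) + 89*exp(x) + 564)*exp(x)/(exp(6*x) - 21*exp(5*x) + 183*exp(4*x) - 847*exp(3*x) + 2196*exp(2*x) - 3024*exp(x) + 1728)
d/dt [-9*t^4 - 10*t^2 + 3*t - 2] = -36*t^3 - 20*t + 3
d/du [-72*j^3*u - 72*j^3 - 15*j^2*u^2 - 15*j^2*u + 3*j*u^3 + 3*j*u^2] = 3*j*(-24*j^2 - 10*j*u - 5*j + 3*u^2 + 2*u)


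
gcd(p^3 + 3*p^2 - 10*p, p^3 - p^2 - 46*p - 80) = p + 5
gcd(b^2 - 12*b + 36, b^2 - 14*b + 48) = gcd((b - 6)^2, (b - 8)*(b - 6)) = b - 6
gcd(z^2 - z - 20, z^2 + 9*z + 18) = 1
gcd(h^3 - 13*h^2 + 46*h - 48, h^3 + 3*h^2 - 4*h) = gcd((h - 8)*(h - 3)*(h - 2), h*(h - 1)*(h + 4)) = 1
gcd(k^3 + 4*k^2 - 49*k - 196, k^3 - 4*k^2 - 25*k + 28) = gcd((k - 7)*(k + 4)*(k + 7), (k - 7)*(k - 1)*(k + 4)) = k^2 - 3*k - 28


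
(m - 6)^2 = m^2 - 12*m + 36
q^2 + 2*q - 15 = (q - 3)*(q + 5)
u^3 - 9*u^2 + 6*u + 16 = (u - 8)*(u - 2)*(u + 1)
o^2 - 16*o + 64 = (o - 8)^2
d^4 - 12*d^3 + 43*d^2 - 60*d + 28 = (d - 7)*(d - 2)^2*(d - 1)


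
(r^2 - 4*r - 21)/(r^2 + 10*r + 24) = (r^2 - 4*r - 21)/(r^2 + 10*r + 24)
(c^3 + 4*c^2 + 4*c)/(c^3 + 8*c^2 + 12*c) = (c + 2)/(c + 6)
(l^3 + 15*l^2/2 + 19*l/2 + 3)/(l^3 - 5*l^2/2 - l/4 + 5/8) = 4*(l^2 + 7*l + 6)/(4*l^2 - 12*l + 5)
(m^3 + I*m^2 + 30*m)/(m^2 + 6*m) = (m^2 + I*m + 30)/(m + 6)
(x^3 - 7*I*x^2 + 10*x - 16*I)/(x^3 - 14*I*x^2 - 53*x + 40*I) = (x + 2*I)/(x - 5*I)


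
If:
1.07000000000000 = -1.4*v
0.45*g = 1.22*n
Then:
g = 2.71111111111111*n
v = -0.76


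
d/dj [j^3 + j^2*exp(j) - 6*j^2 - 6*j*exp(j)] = j^2*exp(j) + 3*j^2 - 4*j*exp(j) - 12*j - 6*exp(j)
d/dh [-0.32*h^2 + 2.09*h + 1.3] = 2.09 - 0.64*h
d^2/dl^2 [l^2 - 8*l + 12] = 2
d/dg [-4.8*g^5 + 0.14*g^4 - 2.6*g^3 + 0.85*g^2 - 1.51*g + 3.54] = -24.0*g^4 + 0.56*g^3 - 7.8*g^2 + 1.7*g - 1.51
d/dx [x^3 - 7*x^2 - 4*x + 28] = 3*x^2 - 14*x - 4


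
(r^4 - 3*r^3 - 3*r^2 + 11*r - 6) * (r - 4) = r^5 - 7*r^4 + 9*r^3 + 23*r^2 - 50*r + 24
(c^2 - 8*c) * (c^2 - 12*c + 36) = c^4 - 20*c^3 + 132*c^2 - 288*c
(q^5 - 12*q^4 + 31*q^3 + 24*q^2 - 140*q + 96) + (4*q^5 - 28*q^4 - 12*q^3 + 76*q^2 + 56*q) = 5*q^5 - 40*q^4 + 19*q^3 + 100*q^2 - 84*q + 96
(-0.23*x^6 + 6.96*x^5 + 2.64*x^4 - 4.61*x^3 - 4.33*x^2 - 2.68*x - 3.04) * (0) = 0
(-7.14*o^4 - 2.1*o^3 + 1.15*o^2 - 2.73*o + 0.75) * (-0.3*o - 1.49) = 2.142*o^5 + 11.2686*o^4 + 2.784*o^3 - 0.8945*o^2 + 3.8427*o - 1.1175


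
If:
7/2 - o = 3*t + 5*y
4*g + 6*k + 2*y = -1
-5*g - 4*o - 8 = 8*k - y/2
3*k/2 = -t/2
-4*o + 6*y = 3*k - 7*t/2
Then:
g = -10107/3032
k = 435/379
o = 321/1516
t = -1305/379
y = 4129/1516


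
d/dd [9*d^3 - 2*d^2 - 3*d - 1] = 27*d^2 - 4*d - 3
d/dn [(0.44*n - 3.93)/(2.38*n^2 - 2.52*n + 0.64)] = (-1.0472*n^2 + 18.7068*n - 9.622)/(5.6644*n^4 - 11.9952*n^3 + 9.3968*n^2 - 3.2256*n + 0.4096)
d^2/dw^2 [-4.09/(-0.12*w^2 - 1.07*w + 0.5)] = (-0.117792*w^2 - 1.050312*w + 4.09*(0.24*w + 1.07)*(0.48*w + 2.14) + 0.4908)/(0.12*w^2 + 1.07*w - 0.5)^3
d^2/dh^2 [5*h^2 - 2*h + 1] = 10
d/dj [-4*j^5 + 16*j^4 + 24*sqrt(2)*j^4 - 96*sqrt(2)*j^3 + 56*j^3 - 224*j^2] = 4*j*(-5*j^3 + 16*j^2 + 24*sqrt(2)*j^2 - 72*sqrt(2)*j + 42*j - 112)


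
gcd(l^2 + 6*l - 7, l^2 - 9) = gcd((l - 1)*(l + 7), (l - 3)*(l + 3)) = 1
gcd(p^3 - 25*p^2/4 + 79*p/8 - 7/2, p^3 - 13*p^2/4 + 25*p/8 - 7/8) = p^2 - 9*p/4 + 7/8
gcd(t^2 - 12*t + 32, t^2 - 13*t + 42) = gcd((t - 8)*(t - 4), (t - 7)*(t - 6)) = 1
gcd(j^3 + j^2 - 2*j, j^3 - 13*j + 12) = j - 1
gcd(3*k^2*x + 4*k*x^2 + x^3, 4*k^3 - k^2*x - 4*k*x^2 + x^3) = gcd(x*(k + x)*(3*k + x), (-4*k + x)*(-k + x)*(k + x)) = k + x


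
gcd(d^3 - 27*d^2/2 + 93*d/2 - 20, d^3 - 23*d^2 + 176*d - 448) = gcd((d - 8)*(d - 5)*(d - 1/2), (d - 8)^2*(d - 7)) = d - 8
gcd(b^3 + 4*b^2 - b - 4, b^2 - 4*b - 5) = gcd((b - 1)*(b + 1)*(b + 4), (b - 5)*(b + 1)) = b + 1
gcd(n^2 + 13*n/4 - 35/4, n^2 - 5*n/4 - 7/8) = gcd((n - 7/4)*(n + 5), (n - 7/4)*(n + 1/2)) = n - 7/4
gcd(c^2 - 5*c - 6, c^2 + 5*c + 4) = c + 1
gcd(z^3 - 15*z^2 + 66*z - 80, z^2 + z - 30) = z - 5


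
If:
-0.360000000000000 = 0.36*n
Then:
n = -1.00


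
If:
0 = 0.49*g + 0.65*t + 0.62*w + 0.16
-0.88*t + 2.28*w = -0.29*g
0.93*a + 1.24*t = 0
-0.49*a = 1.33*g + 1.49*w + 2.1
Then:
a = -0.87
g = -1.80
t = 0.65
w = 0.48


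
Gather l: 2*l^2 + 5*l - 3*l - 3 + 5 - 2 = 2*l^2 + 2*l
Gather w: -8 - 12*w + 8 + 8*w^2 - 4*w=8*w^2 - 16*w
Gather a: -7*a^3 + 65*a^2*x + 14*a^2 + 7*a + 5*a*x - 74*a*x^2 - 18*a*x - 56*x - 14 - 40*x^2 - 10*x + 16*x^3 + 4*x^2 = -7*a^3 + a^2*(65*x + 14) + a*(-74*x^2 - 13*x + 7) + 16*x^3 - 36*x^2 - 66*x - 14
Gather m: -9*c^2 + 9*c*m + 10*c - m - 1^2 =-9*c^2 + 10*c + m*(9*c - 1) - 1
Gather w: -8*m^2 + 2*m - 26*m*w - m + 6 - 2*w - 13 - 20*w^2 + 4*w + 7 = -8*m^2 + m - 20*w^2 + w*(2 - 26*m)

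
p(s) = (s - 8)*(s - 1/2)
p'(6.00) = 3.50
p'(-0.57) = -9.64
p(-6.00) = 91.00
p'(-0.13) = -8.76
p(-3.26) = 42.34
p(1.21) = -4.82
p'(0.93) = -6.64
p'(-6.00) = -20.50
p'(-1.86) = -12.22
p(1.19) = -4.70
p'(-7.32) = -23.14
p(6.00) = -11.00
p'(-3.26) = -15.02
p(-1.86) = 23.27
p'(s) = 2*s - 17/2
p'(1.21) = -6.08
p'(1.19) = -6.12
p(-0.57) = 9.17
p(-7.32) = 119.80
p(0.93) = -3.04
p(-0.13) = 5.12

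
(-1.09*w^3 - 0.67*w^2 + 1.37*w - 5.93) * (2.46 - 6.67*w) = 7.2703*w^4 + 1.7875*w^3 - 10.7861*w^2 + 42.9233*w - 14.5878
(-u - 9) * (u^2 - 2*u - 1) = -u^3 - 7*u^2 + 19*u + 9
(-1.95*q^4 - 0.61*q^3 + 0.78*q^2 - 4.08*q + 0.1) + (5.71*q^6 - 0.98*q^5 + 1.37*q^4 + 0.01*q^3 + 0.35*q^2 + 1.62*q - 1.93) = 5.71*q^6 - 0.98*q^5 - 0.58*q^4 - 0.6*q^3 + 1.13*q^2 - 2.46*q - 1.83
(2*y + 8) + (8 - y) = y + 16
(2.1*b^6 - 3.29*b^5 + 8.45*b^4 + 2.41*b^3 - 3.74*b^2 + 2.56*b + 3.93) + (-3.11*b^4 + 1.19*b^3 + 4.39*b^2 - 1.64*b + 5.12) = 2.1*b^6 - 3.29*b^5 + 5.34*b^4 + 3.6*b^3 + 0.649999999999999*b^2 + 0.92*b + 9.05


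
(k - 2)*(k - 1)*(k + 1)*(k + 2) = k^4 - 5*k^2 + 4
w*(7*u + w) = 7*u*w + w^2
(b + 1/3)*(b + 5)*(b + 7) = b^3 + 37*b^2/3 + 39*b + 35/3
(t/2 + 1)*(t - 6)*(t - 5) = t^3/2 - 9*t^2/2 + 4*t + 30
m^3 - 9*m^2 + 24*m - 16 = (m - 4)^2*(m - 1)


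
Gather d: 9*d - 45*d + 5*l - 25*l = -36*d - 20*l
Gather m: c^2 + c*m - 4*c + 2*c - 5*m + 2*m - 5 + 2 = c^2 - 2*c + m*(c - 3) - 3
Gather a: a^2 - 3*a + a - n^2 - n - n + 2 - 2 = a^2 - 2*a - n^2 - 2*n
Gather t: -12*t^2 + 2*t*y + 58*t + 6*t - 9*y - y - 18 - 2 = -12*t^2 + t*(2*y + 64) - 10*y - 20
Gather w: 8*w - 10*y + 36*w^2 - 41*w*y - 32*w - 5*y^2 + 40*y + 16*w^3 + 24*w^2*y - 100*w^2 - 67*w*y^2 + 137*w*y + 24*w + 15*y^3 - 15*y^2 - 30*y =16*w^3 + w^2*(24*y - 64) + w*(-67*y^2 + 96*y) + 15*y^3 - 20*y^2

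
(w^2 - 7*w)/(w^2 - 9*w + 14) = w/(w - 2)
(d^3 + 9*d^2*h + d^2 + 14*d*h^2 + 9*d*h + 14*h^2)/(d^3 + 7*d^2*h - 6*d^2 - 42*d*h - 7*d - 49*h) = (d + 2*h)/(d - 7)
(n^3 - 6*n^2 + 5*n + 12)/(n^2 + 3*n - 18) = (n^2 - 3*n - 4)/(n + 6)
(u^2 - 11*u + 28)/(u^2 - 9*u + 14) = (u - 4)/(u - 2)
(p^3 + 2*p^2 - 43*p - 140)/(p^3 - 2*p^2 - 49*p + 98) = (p^2 + 9*p + 20)/(p^2 + 5*p - 14)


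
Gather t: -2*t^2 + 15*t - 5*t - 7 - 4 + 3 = -2*t^2 + 10*t - 8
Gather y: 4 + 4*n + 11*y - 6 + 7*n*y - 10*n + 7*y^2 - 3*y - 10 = -6*n + 7*y^2 + y*(7*n + 8) - 12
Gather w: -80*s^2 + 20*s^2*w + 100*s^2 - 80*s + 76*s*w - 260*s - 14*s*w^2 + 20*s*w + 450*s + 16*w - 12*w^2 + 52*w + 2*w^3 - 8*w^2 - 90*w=20*s^2 + 110*s + 2*w^3 + w^2*(-14*s - 20) + w*(20*s^2 + 96*s - 22)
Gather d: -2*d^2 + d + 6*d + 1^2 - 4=-2*d^2 + 7*d - 3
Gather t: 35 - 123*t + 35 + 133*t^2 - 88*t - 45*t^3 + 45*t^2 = -45*t^3 + 178*t^2 - 211*t + 70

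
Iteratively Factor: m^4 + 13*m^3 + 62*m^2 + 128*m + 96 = (m + 4)*(m^3 + 9*m^2 + 26*m + 24) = (m + 3)*(m + 4)*(m^2 + 6*m + 8) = (m + 2)*(m + 3)*(m + 4)*(m + 4)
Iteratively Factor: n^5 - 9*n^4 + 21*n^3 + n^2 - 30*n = (n - 2)*(n^4 - 7*n^3 + 7*n^2 + 15*n) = (n - 3)*(n - 2)*(n^3 - 4*n^2 - 5*n) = n*(n - 3)*(n - 2)*(n^2 - 4*n - 5) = n*(n - 5)*(n - 3)*(n - 2)*(n + 1)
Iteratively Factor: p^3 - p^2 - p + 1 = (p - 1)*(p^2 - 1) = (p - 1)^2*(p + 1)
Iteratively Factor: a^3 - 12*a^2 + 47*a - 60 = (a - 4)*(a^2 - 8*a + 15) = (a - 5)*(a - 4)*(a - 3)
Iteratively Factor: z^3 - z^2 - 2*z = (z + 1)*(z^2 - 2*z) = z*(z + 1)*(z - 2)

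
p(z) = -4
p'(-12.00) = 0.00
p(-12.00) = -4.00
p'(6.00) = 0.00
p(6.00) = -4.00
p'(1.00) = 0.00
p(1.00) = -4.00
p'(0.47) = 0.00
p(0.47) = -4.00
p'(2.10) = 0.00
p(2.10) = -4.00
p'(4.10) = 0.00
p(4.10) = -4.00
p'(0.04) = 0.00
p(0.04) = -4.00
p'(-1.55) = 0.00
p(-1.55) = -4.00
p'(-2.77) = 0.00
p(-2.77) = -4.00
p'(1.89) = 0.00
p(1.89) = -4.00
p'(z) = 0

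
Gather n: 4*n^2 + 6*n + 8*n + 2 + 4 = 4*n^2 + 14*n + 6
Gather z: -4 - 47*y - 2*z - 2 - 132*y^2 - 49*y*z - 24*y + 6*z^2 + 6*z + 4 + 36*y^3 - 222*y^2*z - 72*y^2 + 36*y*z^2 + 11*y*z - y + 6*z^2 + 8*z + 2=36*y^3 - 204*y^2 - 72*y + z^2*(36*y + 12) + z*(-222*y^2 - 38*y + 12)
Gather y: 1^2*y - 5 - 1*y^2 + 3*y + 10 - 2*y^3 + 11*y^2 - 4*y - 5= -2*y^3 + 10*y^2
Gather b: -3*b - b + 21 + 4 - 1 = 24 - 4*b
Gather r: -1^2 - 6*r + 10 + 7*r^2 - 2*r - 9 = 7*r^2 - 8*r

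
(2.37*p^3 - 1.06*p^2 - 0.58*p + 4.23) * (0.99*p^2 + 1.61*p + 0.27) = 2.3463*p^5 + 2.7663*p^4 - 1.6409*p^3 + 2.9677*p^2 + 6.6537*p + 1.1421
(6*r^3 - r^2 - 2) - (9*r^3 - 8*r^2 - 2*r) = -3*r^3 + 7*r^2 + 2*r - 2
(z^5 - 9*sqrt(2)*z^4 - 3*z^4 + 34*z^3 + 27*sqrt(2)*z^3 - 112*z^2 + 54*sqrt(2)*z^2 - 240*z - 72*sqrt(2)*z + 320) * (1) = z^5 - 9*sqrt(2)*z^4 - 3*z^4 + 34*z^3 + 27*sqrt(2)*z^3 - 112*z^2 + 54*sqrt(2)*z^2 - 240*z - 72*sqrt(2)*z + 320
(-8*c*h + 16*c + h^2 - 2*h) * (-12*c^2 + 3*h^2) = 96*c^3*h - 192*c^3 - 12*c^2*h^2 + 24*c^2*h - 24*c*h^3 + 48*c*h^2 + 3*h^4 - 6*h^3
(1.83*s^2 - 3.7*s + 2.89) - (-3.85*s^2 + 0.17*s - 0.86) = 5.68*s^2 - 3.87*s + 3.75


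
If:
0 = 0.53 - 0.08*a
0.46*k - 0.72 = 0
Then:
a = 6.62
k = 1.57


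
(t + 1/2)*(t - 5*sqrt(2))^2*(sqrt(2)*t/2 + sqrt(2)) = sqrt(2)*t^4/2 - 10*t^3 + 5*sqrt(2)*t^3/4 - 25*t^2 + 51*sqrt(2)*t^2/2 - 10*t + 125*sqrt(2)*t/2 + 25*sqrt(2)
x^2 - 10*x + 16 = (x - 8)*(x - 2)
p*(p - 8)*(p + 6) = p^3 - 2*p^2 - 48*p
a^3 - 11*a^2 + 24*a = a*(a - 8)*(a - 3)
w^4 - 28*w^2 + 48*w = w*(w - 4)*(w - 2)*(w + 6)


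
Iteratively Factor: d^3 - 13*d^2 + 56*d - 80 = (d - 4)*(d^2 - 9*d + 20) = (d - 5)*(d - 4)*(d - 4)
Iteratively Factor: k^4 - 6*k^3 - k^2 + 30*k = (k)*(k^3 - 6*k^2 - k + 30) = k*(k + 2)*(k^2 - 8*k + 15) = k*(k - 3)*(k + 2)*(k - 5)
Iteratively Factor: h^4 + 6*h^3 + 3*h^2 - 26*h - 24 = (h + 4)*(h^3 + 2*h^2 - 5*h - 6) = (h + 1)*(h + 4)*(h^2 + h - 6) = (h + 1)*(h + 3)*(h + 4)*(h - 2)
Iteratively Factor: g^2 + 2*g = (g)*(g + 2)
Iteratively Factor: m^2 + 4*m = (m)*(m + 4)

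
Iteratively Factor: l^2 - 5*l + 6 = (l - 3)*(l - 2)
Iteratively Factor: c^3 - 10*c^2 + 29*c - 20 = (c - 5)*(c^2 - 5*c + 4) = (c - 5)*(c - 1)*(c - 4)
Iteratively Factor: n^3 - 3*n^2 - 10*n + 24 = (n - 2)*(n^2 - n - 12) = (n - 2)*(n + 3)*(n - 4)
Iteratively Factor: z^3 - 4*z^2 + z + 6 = (z - 3)*(z^2 - z - 2) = (z - 3)*(z - 2)*(z + 1)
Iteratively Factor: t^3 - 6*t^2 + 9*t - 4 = (t - 4)*(t^2 - 2*t + 1) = (t - 4)*(t - 1)*(t - 1)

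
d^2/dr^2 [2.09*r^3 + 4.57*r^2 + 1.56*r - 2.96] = 12.54*r + 9.14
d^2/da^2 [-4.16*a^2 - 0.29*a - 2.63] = -8.32000000000000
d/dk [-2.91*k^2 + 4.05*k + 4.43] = 4.05 - 5.82*k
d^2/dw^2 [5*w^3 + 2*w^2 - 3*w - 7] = 30*w + 4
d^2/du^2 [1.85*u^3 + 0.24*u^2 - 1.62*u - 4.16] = 11.1*u + 0.48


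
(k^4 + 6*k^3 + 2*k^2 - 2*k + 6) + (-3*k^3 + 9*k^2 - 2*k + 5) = k^4 + 3*k^3 + 11*k^2 - 4*k + 11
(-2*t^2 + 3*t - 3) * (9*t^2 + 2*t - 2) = -18*t^4 + 23*t^3 - 17*t^2 - 12*t + 6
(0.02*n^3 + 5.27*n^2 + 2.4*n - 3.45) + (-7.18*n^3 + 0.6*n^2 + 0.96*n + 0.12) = -7.16*n^3 + 5.87*n^2 + 3.36*n - 3.33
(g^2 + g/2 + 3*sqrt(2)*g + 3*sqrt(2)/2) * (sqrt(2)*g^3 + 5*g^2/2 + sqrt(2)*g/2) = sqrt(2)*g^5 + sqrt(2)*g^4/2 + 17*g^4/2 + 17*g^3/4 + 8*sqrt(2)*g^3 + 3*g^2 + 4*sqrt(2)*g^2 + 3*g/2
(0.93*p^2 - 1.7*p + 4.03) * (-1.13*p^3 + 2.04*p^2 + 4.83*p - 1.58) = -1.0509*p^5 + 3.8182*p^4 - 3.53*p^3 - 1.4592*p^2 + 22.1509*p - 6.3674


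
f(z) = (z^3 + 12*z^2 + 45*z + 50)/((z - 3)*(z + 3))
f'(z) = (3*z^2 + 24*z + 45)/((z - 3)*(z + 3)) - (z^3 + 12*z^2 + 45*z + 50)/((z - 3)*(z + 3)^2) - (z^3 + 12*z^2 + 45*z + 50)/((z - 3)^2*(z + 3))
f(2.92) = -651.63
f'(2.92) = -8332.35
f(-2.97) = 22.32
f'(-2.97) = -741.24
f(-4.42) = -0.08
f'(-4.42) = -0.30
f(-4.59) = -0.04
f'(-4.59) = -0.19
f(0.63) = -9.69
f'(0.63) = -8.55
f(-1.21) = -1.51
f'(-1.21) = -2.22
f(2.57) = -109.34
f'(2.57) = -287.47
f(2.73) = -182.68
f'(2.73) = -730.62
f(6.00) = 35.85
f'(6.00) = -4.93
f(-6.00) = -0.15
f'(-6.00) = 0.27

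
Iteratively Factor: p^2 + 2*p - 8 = (p - 2)*(p + 4)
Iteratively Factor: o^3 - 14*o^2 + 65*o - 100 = (o - 5)*(o^2 - 9*o + 20) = (o - 5)*(o - 4)*(o - 5)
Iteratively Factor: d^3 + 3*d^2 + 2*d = (d + 1)*(d^2 + 2*d) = (d + 1)*(d + 2)*(d)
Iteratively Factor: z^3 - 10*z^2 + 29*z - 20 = (z - 1)*(z^2 - 9*z + 20) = (z - 5)*(z - 1)*(z - 4)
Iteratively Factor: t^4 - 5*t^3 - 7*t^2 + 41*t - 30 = (t - 2)*(t^3 - 3*t^2 - 13*t + 15) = (t - 2)*(t + 3)*(t^2 - 6*t + 5) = (t - 2)*(t - 1)*(t + 3)*(t - 5)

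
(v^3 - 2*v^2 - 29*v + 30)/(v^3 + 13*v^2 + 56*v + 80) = (v^2 - 7*v + 6)/(v^2 + 8*v + 16)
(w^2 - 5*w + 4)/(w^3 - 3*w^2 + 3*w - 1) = (w - 4)/(w^2 - 2*w + 1)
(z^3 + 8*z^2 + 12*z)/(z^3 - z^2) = (z^2 + 8*z + 12)/(z*(z - 1))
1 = 1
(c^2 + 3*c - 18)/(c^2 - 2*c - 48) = (c - 3)/(c - 8)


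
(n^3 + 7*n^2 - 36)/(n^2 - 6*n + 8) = (n^2 + 9*n + 18)/(n - 4)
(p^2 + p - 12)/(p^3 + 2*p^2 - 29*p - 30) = (p^2 + p - 12)/(p^3 + 2*p^2 - 29*p - 30)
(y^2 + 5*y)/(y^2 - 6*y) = (y + 5)/(y - 6)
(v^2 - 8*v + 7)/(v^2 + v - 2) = (v - 7)/(v + 2)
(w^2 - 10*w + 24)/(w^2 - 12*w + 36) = (w - 4)/(w - 6)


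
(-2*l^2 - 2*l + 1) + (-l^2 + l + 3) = -3*l^2 - l + 4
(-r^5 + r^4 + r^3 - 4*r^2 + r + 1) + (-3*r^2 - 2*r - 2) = -r^5 + r^4 + r^3 - 7*r^2 - r - 1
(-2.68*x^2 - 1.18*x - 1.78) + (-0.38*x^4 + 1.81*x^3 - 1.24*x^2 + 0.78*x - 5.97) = -0.38*x^4 + 1.81*x^3 - 3.92*x^2 - 0.4*x - 7.75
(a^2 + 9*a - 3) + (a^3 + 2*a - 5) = a^3 + a^2 + 11*a - 8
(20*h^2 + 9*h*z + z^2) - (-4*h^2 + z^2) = 24*h^2 + 9*h*z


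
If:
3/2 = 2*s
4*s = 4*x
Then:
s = 3/4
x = 3/4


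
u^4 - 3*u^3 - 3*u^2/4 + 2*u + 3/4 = (u - 3)*(u - 1)*(u + 1/2)^2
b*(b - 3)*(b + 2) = b^3 - b^2 - 6*b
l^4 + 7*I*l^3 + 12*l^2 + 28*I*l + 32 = (l - 2*I)*(l - I)*(l + 2*I)*(l + 8*I)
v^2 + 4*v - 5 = (v - 1)*(v + 5)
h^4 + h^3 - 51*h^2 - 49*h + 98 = (h - 7)*(h - 1)*(h + 2)*(h + 7)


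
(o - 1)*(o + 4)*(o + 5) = o^3 + 8*o^2 + 11*o - 20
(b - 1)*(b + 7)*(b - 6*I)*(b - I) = b^4 + 6*b^3 - 7*I*b^3 - 13*b^2 - 42*I*b^2 - 36*b + 49*I*b + 42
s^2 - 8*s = s*(s - 8)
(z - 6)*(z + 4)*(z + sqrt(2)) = z^3 - 2*z^2 + sqrt(2)*z^2 - 24*z - 2*sqrt(2)*z - 24*sqrt(2)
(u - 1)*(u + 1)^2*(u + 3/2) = u^4 + 5*u^3/2 + u^2/2 - 5*u/2 - 3/2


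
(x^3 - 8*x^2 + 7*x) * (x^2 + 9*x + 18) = x^5 + x^4 - 47*x^3 - 81*x^2 + 126*x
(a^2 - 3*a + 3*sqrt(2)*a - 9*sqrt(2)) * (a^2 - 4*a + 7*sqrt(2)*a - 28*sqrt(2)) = a^4 - 7*a^3 + 10*sqrt(2)*a^3 - 70*sqrt(2)*a^2 + 54*a^2 - 294*a + 120*sqrt(2)*a + 504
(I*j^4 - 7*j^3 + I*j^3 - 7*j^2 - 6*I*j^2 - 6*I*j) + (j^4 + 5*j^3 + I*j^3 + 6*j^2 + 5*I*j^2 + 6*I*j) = j^4 + I*j^4 - 2*j^3 + 2*I*j^3 - j^2 - I*j^2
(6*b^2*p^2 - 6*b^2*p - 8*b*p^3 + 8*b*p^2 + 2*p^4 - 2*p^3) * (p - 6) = 6*b^2*p^3 - 42*b^2*p^2 + 36*b^2*p - 8*b*p^4 + 56*b*p^3 - 48*b*p^2 + 2*p^5 - 14*p^4 + 12*p^3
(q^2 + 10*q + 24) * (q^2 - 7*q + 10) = q^4 + 3*q^3 - 36*q^2 - 68*q + 240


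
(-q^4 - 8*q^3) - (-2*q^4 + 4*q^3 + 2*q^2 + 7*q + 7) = q^4 - 12*q^3 - 2*q^2 - 7*q - 7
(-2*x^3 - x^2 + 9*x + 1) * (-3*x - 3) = 6*x^4 + 9*x^3 - 24*x^2 - 30*x - 3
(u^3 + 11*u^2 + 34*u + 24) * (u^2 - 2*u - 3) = u^5 + 9*u^4 + 9*u^3 - 77*u^2 - 150*u - 72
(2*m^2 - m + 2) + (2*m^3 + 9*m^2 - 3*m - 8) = 2*m^3 + 11*m^2 - 4*m - 6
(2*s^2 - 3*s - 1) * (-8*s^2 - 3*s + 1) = -16*s^4 + 18*s^3 + 19*s^2 - 1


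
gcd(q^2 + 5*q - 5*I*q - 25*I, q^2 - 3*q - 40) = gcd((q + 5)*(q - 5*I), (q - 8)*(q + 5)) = q + 5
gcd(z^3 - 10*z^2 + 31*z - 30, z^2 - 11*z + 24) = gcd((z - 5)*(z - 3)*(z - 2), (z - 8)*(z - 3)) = z - 3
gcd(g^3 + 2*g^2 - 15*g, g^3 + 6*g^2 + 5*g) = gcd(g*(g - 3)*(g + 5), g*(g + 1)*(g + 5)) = g^2 + 5*g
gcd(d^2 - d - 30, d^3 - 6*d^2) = d - 6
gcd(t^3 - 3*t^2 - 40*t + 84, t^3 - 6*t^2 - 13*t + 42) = t^2 - 9*t + 14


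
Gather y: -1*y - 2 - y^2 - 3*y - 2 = -y^2 - 4*y - 4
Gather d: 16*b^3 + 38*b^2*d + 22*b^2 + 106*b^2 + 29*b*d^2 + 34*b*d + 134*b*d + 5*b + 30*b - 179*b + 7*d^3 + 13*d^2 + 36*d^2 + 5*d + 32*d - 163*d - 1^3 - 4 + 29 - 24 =16*b^3 + 128*b^2 - 144*b + 7*d^3 + d^2*(29*b + 49) + d*(38*b^2 + 168*b - 126)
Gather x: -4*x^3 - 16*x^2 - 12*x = -4*x^3 - 16*x^2 - 12*x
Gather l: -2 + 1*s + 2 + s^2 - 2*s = s^2 - s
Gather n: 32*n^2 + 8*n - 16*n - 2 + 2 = 32*n^2 - 8*n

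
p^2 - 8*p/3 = p*(p - 8/3)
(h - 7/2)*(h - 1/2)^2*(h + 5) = h^4 + h^3/2 - 75*h^2/4 + 143*h/8 - 35/8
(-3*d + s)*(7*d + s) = -21*d^2 + 4*d*s + s^2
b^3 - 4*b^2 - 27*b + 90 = (b - 6)*(b - 3)*(b + 5)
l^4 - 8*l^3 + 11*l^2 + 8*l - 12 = (l - 6)*(l - 2)*(l - 1)*(l + 1)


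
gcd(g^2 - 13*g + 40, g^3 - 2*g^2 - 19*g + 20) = g - 5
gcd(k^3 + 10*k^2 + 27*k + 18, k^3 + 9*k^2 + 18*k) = k^2 + 9*k + 18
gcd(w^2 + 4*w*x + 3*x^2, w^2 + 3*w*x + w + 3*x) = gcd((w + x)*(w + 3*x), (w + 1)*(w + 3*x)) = w + 3*x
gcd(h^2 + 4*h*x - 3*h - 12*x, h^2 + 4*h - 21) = h - 3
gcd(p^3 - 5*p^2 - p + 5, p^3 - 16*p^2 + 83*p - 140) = p - 5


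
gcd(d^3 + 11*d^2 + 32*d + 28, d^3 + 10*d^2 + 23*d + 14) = d^2 + 9*d + 14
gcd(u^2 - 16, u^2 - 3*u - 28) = u + 4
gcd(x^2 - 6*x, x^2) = x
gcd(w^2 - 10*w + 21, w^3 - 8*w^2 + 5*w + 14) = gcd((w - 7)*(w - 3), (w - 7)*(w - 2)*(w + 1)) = w - 7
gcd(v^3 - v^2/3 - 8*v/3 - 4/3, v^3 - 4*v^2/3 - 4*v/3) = v^2 - 4*v/3 - 4/3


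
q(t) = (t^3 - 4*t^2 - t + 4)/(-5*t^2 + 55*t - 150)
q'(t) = (10*t - 55)*(t^3 - 4*t^2 - t + 4)/(-5*t^2 + 55*t - 150)^2 + (3*t^2 - 8*t - 1)/(-5*t^2 + 55*t - 150) = (-t^4 + 22*t^3 - 135*t^2 + 248*t - 14)/(5*(t^4 - 22*t^3 + 181*t^2 - 660*t + 900))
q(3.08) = 0.28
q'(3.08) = 0.14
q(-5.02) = 0.40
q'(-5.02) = -0.13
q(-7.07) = 0.69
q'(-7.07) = -0.15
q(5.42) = 33.08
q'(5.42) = 14.21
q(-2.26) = 0.09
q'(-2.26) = -0.09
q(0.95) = -0.00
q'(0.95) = 0.06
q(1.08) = 0.01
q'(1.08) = 0.07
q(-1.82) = 0.05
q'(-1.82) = -0.07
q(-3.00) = 0.16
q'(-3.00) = -0.10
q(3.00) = 0.27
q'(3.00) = 0.16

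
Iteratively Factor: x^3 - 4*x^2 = (x)*(x^2 - 4*x) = x^2*(x - 4)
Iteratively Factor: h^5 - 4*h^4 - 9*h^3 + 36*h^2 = (h - 4)*(h^4 - 9*h^2) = (h - 4)*(h - 3)*(h^3 + 3*h^2) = h*(h - 4)*(h - 3)*(h^2 + 3*h) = h^2*(h - 4)*(h - 3)*(h + 3)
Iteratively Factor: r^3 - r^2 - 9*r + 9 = (r - 1)*(r^2 - 9) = (r - 3)*(r - 1)*(r + 3)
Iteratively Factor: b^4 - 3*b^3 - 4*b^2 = (b)*(b^3 - 3*b^2 - 4*b) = b^2*(b^2 - 3*b - 4) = b^2*(b + 1)*(b - 4)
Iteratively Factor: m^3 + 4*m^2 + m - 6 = (m + 2)*(m^2 + 2*m - 3) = (m + 2)*(m + 3)*(m - 1)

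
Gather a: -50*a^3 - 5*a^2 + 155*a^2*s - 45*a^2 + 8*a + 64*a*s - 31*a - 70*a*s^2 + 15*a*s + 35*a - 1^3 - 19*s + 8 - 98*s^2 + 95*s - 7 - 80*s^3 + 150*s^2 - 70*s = -50*a^3 + a^2*(155*s - 50) + a*(-70*s^2 + 79*s + 12) - 80*s^3 + 52*s^2 + 6*s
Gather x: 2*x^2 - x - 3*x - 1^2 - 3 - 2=2*x^2 - 4*x - 6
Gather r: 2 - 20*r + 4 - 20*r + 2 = 8 - 40*r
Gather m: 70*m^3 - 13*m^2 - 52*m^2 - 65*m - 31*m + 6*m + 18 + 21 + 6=70*m^3 - 65*m^2 - 90*m + 45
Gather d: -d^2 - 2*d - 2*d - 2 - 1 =-d^2 - 4*d - 3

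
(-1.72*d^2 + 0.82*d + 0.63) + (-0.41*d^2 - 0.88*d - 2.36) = -2.13*d^2 - 0.0600000000000001*d - 1.73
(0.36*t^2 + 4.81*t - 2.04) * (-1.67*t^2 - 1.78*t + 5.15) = -0.6012*t^4 - 8.6735*t^3 - 3.301*t^2 + 28.4027*t - 10.506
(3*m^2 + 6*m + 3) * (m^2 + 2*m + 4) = 3*m^4 + 12*m^3 + 27*m^2 + 30*m + 12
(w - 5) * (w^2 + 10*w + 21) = w^3 + 5*w^2 - 29*w - 105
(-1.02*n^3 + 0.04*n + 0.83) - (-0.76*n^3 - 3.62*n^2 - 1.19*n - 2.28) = -0.26*n^3 + 3.62*n^2 + 1.23*n + 3.11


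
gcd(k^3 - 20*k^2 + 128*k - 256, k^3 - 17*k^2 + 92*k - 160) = k^2 - 12*k + 32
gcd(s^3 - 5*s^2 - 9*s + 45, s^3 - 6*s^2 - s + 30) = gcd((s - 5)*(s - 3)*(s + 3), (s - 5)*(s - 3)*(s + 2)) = s^2 - 8*s + 15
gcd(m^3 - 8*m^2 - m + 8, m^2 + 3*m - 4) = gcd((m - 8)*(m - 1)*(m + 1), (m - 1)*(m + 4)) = m - 1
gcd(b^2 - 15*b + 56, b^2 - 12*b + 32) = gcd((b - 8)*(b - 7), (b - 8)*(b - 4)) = b - 8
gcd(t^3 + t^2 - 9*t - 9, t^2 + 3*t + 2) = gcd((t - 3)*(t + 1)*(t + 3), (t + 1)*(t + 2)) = t + 1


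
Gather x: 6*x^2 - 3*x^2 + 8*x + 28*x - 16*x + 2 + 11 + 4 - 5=3*x^2 + 20*x + 12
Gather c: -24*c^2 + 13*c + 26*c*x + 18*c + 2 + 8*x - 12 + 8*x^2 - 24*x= -24*c^2 + c*(26*x + 31) + 8*x^2 - 16*x - 10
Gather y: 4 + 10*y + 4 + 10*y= 20*y + 8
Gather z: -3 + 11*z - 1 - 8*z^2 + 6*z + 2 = -8*z^2 + 17*z - 2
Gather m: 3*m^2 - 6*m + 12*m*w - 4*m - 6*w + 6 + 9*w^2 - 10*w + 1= 3*m^2 + m*(12*w - 10) + 9*w^2 - 16*w + 7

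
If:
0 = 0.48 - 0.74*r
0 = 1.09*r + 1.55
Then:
No Solution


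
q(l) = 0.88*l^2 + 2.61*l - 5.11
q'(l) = 1.76*l + 2.61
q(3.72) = 16.78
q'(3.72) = 9.16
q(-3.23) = -4.36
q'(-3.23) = -3.07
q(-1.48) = -7.05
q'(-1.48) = 0.01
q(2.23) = 5.09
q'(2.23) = 6.53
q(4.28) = 22.18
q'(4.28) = 10.14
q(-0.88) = -6.73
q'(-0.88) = 1.06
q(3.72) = 16.78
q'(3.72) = 9.16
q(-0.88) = -6.73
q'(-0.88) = 1.06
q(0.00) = -5.11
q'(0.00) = 2.61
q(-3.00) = -5.02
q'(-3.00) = -2.67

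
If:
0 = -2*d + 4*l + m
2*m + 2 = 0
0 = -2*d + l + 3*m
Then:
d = -11/6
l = -2/3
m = -1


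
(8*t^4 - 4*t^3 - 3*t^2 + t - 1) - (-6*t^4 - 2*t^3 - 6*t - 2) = 14*t^4 - 2*t^3 - 3*t^2 + 7*t + 1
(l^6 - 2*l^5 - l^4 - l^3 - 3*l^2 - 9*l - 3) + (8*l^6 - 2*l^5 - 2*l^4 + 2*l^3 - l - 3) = 9*l^6 - 4*l^5 - 3*l^4 + l^3 - 3*l^2 - 10*l - 6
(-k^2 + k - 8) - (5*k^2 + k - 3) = -6*k^2 - 5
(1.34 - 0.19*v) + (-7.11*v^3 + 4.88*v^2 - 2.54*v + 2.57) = -7.11*v^3 + 4.88*v^2 - 2.73*v + 3.91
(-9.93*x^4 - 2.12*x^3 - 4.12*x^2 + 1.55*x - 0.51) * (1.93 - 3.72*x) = 36.9396*x^5 - 11.2785*x^4 + 11.2348*x^3 - 13.7176*x^2 + 4.8887*x - 0.9843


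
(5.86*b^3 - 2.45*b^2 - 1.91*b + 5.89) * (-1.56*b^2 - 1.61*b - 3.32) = -9.1416*b^5 - 5.6126*b^4 - 12.5311*b^3 + 2.0207*b^2 - 3.1417*b - 19.5548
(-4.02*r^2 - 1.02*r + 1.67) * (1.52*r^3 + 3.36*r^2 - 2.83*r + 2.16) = -6.1104*r^5 - 15.0576*r^4 + 10.4878*r^3 - 0.1854*r^2 - 6.9293*r + 3.6072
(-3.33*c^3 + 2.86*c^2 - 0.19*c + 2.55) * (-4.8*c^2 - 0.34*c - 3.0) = 15.984*c^5 - 12.5958*c^4 + 9.9296*c^3 - 20.7554*c^2 - 0.297*c - 7.65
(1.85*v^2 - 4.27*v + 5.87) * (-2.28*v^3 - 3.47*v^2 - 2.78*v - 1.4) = -4.218*v^5 + 3.3161*v^4 - 3.7097*v^3 - 11.0883*v^2 - 10.3406*v - 8.218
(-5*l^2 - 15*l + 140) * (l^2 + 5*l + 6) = -5*l^4 - 40*l^3 + 35*l^2 + 610*l + 840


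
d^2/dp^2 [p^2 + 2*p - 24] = 2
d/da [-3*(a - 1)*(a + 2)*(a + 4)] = -9*a^2 - 30*a - 6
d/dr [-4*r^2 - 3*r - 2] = -8*r - 3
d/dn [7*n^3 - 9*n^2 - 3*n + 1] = 21*n^2 - 18*n - 3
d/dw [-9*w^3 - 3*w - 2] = -27*w^2 - 3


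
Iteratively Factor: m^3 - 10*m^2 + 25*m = (m - 5)*(m^2 - 5*m) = (m - 5)^2*(m)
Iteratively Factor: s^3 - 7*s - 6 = (s + 1)*(s^2 - s - 6) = (s - 3)*(s + 1)*(s + 2)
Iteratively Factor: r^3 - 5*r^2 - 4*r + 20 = (r - 5)*(r^2 - 4) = (r - 5)*(r - 2)*(r + 2)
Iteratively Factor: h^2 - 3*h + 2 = (h - 2)*(h - 1)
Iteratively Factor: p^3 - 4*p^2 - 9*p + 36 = (p + 3)*(p^2 - 7*p + 12) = (p - 4)*(p + 3)*(p - 3)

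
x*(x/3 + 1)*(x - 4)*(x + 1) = x^4/3 - 13*x^2/3 - 4*x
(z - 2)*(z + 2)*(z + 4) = z^3 + 4*z^2 - 4*z - 16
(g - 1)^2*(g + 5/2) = g^3 + g^2/2 - 4*g + 5/2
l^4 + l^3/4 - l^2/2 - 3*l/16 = l*(l - 3/4)*(l + 1/2)^2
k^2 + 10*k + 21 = (k + 3)*(k + 7)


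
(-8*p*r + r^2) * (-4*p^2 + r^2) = 32*p^3*r - 4*p^2*r^2 - 8*p*r^3 + r^4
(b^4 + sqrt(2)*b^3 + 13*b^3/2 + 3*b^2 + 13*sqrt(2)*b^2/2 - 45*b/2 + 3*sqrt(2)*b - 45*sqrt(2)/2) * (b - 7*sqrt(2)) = b^5 - 6*sqrt(2)*b^4 + 13*b^4/2 - 39*sqrt(2)*b^3 - 11*b^3 - 227*b^2/2 - 18*sqrt(2)*b^2 - 42*b + 135*sqrt(2)*b + 315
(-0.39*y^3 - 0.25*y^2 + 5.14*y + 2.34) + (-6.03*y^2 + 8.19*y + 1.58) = -0.39*y^3 - 6.28*y^2 + 13.33*y + 3.92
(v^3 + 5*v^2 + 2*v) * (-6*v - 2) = -6*v^4 - 32*v^3 - 22*v^2 - 4*v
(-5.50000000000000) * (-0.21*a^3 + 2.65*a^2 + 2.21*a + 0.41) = 1.155*a^3 - 14.575*a^2 - 12.155*a - 2.255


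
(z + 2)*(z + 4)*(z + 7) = z^3 + 13*z^2 + 50*z + 56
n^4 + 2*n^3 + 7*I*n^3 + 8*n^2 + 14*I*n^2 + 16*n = n*(n + 2)*(n - I)*(n + 8*I)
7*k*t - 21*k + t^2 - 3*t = (7*k + t)*(t - 3)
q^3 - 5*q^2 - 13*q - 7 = (q - 7)*(q + 1)^2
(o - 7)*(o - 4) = o^2 - 11*o + 28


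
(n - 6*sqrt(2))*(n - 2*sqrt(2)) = n^2 - 8*sqrt(2)*n + 24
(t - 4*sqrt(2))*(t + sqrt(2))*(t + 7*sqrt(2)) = t^3 + 4*sqrt(2)*t^2 - 50*t - 56*sqrt(2)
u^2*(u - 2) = u^3 - 2*u^2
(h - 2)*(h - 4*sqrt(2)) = h^2 - 4*sqrt(2)*h - 2*h + 8*sqrt(2)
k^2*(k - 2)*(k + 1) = k^4 - k^3 - 2*k^2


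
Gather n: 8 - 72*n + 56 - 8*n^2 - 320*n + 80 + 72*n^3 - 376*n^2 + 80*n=72*n^3 - 384*n^2 - 312*n + 144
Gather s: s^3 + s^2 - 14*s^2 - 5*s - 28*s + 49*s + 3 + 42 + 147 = s^3 - 13*s^2 + 16*s + 192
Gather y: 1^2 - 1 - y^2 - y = -y^2 - y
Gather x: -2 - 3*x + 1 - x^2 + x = -x^2 - 2*x - 1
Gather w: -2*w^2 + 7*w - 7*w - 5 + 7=2 - 2*w^2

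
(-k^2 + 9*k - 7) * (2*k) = -2*k^3 + 18*k^2 - 14*k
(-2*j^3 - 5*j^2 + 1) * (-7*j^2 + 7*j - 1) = 14*j^5 + 21*j^4 - 33*j^3 - 2*j^2 + 7*j - 1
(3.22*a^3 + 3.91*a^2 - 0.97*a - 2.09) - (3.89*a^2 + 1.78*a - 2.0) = 3.22*a^3 + 0.02*a^2 - 2.75*a - 0.0899999999999999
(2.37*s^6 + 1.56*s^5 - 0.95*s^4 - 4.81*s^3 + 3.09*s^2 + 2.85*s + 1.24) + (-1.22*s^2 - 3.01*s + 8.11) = 2.37*s^6 + 1.56*s^5 - 0.95*s^4 - 4.81*s^3 + 1.87*s^2 - 0.16*s + 9.35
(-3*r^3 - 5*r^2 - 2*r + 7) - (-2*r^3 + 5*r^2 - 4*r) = -r^3 - 10*r^2 + 2*r + 7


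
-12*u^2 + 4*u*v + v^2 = (-2*u + v)*(6*u + v)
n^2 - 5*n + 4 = (n - 4)*(n - 1)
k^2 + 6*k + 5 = (k + 1)*(k + 5)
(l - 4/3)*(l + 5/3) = l^2 + l/3 - 20/9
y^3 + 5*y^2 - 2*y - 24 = (y - 2)*(y + 3)*(y + 4)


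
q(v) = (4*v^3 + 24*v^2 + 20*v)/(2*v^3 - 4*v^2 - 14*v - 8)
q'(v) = (-6*v^2 + 8*v + 14)*(4*v^3 + 24*v^2 + 20*v)/(2*v^3 - 4*v^2 - 14*v - 8)^2 + (12*v^2 + 48*v + 20)/(2*v^3 - 4*v^2 - 14*v - 8)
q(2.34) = -6.20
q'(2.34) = -5.37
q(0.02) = -0.05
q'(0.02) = -2.45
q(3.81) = -73.46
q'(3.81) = -398.96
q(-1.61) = -3.19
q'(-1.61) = -4.76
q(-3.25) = -0.70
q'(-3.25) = -0.59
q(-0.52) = 2.15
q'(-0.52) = -7.65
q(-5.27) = 0.07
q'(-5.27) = -0.26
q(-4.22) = -0.25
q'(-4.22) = -0.37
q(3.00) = -12.00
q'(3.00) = -14.50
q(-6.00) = 0.24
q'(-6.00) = -0.21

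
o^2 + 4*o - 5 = (o - 1)*(o + 5)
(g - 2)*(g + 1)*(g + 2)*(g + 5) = g^4 + 6*g^3 + g^2 - 24*g - 20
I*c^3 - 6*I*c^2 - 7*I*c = c*(c - 7)*(I*c + I)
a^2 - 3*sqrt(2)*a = a*(a - 3*sqrt(2))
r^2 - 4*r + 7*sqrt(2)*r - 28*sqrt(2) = (r - 4)*(r + 7*sqrt(2))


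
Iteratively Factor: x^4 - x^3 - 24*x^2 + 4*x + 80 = (x + 2)*(x^3 - 3*x^2 - 18*x + 40) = (x - 2)*(x + 2)*(x^2 - x - 20) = (x - 5)*(x - 2)*(x + 2)*(x + 4)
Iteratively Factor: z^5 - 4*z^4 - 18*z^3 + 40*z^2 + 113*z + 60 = (z + 1)*(z^4 - 5*z^3 - 13*z^2 + 53*z + 60) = (z - 4)*(z + 1)*(z^3 - z^2 - 17*z - 15) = (z - 4)*(z + 1)^2*(z^2 - 2*z - 15) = (z - 4)*(z + 1)^2*(z + 3)*(z - 5)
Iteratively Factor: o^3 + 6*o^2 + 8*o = (o + 2)*(o^2 + 4*o) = o*(o + 2)*(o + 4)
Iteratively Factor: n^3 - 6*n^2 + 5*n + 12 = (n + 1)*(n^2 - 7*n + 12) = (n - 4)*(n + 1)*(n - 3)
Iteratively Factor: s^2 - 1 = (s - 1)*(s + 1)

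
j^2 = j^2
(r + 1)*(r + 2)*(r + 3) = r^3 + 6*r^2 + 11*r + 6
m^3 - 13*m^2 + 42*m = m*(m - 7)*(m - 6)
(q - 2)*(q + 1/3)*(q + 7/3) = q^3 + 2*q^2/3 - 41*q/9 - 14/9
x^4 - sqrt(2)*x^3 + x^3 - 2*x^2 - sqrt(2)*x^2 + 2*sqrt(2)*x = x*(x - 1)*(x + 2)*(x - sqrt(2))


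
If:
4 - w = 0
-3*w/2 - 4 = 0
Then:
No Solution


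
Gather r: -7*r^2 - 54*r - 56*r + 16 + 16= -7*r^2 - 110*r + 32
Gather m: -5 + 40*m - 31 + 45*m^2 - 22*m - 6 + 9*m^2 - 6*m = 54*m^2 + 12*m - 42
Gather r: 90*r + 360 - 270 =90*r + 90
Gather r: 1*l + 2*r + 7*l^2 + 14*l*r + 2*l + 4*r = 7*l^2 + 3*l + r*(14*l + 6)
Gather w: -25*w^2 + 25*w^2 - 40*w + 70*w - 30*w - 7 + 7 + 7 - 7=0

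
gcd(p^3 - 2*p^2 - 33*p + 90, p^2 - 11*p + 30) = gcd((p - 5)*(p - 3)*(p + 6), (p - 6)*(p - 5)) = p - 5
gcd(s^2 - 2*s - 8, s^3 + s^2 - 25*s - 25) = 1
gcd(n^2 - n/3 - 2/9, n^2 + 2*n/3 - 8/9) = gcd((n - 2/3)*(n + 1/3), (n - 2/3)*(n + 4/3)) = n - 2/3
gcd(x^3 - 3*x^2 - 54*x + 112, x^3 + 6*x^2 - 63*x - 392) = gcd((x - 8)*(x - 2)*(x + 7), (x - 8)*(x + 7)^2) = x^2 - x - 56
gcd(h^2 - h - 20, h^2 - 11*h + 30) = h - 5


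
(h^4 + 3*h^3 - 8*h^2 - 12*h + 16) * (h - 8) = h^5 - 5*h^4 - 32*h^3 + 52*h^2 + 112*h - 128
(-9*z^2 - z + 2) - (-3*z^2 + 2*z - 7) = -6*z^2 - 3*z + 9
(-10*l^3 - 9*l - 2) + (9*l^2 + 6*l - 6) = -10*l^3 + 9*l^2 - 3*l - 8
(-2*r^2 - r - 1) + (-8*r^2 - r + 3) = -10*r^2 - 2*r + 2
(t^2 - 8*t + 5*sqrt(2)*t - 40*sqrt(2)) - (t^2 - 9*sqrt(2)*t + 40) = -8*t + 14*sqrt(2)*t - 40*sqrt(2) - 40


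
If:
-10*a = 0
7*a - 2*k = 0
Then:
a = 0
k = 0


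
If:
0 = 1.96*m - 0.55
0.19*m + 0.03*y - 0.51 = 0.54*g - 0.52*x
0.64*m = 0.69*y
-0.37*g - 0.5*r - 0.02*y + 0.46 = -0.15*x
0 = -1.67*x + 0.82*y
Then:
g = -0.71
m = 0.28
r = 1.47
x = 0.13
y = 0.26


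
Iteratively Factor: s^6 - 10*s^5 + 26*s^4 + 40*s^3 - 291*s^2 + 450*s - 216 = (s - 4)*(s^5 - 6*s^4 + 2*s^3 + 48*s^2 - 99*s + 54) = (s - 4)*(s - 1)*(s^4 - 5*s^3 - 3*s^2 + 45*s - 54) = (s - 4)*(s - 3)*(s - 1)*(s^3 - 2*s^2 - 9*s + 18) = (s - 4)*(s - 3)*(s - 2)*(s - 1)*(s^2 - 9) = (s - 4)*(s - 3)*(s - 2)*(s - 1)*(s + 3)*(s - 3)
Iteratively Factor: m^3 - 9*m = (m)*(m^2 - 9) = m*(m - 3)*(m + 3)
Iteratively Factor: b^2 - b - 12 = (b + 3)*(b - 4)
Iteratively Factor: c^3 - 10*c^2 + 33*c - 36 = (c - 4)*(c^2 - 6*c + 9) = (c - 4)*(c - 3)*(c - 3)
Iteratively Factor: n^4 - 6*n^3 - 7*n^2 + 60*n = (n)*(n^3 - 6*n^2 - 7*n + 60) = n*(n - 4)*(n^2 - 2*n - 15) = n*(n - 4)*(n + 3)*(n - 5)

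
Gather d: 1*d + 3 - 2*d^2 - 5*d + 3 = -2*d^2 - 4*d + 6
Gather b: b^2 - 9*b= b^2 - 9*b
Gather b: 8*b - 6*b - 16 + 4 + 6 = 2*b - 6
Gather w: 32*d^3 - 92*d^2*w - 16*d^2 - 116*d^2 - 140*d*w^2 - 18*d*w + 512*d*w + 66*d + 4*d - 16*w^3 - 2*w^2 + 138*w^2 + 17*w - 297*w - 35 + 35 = 32*d^3 - 132*d^2 + 70*d - 16*w^3 + w^2*(136 - 140*d) + w*(-92*d^2 + 494*d - 280)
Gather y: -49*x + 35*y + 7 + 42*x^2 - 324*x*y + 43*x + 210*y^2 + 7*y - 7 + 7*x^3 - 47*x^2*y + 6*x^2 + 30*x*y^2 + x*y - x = 7*x^3 + 48*x^2 - 7*x + y^2*(30*x + 210) + y*(-47*x^2 - 323*x + 42)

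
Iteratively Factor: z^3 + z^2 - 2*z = (z)*(z^2 + z - 2) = z*(z + 2)*(z - 1)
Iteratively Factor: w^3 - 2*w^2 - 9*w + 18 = (w + 3)*(w^2 - 5*w + 6) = (w - 3)*(w + 3)*(w - 2)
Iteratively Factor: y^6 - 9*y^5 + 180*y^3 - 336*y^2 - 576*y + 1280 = (y + 4)*(y^5 - 13*y^4 + 52*y^3 - 28*y^2 - 224*y + 320) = (y - 5)*(y + 4)*(y^4 - 8*y^3 + 12*y^2 + 32*y - 64) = (y - 5)*(y + 2)*(y + 4)*(y^3 - 10*y^2 + 32*y - 32) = (y - 5)*(y - 4)*(y + 2)*(y + 4)*(y^2 - 6*y + 8) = (y - 5)*(y - 4)*(y - 2)*(y + 2)*(y + 4)*(y - 4)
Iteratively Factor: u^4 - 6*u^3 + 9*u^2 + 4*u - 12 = (u - 2)*(u^3 - 4*u^2 + u + 6) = (u - 3)*(u - 2)*(u^2 - u - 2) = (u - 3)*(u - 2)*(u + 1)*(u - 2)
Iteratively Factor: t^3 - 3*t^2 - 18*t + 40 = (t - 5)*(t^2 + 2*t - 8) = (t - 5)*(t + 4)*(t - 2)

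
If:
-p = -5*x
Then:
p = 5*x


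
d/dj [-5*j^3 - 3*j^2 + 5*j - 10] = -15*j^2 - 6*j + 5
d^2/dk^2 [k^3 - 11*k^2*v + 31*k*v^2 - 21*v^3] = 6*k - 22*v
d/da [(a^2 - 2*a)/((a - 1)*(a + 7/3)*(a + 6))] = 3*(-3*a^4 + 12*a^3 + 61*a^2 - 84*a + 84)/(9*a^6 + 132*a^5 + 586*a^4 + 496*a^3 - 1559*a^2 - 1428*a + 1764)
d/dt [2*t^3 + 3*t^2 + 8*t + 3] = 6*t^2 + 6*t + 8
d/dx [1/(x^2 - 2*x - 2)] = 2*(1 - x)/(-x^2 + 2*x + 2)^2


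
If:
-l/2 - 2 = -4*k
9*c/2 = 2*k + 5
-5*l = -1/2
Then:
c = 241/180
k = 41/80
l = 1/10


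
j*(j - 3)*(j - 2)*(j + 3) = j^4 - 2*j^3 - 9*j^2 + 18*j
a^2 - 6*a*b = a*(a - 6*b)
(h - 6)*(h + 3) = h^2 - 3*h - 18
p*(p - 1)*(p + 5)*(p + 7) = p^4 + 11*p^3 + 23*p^2 - 35*p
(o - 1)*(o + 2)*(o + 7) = o^3 + 8*o^2 + 5*o - 14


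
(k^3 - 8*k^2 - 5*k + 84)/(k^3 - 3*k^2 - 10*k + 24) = (k - 7)/(k - 2)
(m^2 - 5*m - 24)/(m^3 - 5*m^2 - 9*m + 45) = (m - 8)/(m^2 - 8*m + 15)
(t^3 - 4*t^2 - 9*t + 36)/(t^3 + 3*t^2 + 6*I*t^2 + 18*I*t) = (t^2 - 7*t + 12)/(t*(t + 6*I))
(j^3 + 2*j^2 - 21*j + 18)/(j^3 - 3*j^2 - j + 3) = (j + 6)/(j + 1)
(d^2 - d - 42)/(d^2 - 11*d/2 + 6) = 2*(d^2 - d - 42)/(2*d^2 - 11*d + 12)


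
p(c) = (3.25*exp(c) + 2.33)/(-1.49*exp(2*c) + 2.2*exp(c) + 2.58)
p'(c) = (3.25*exp(c) + 2.33)*(2.98*exp(2*c) - 2.2*exp(c))/(-1.49*exp(2*c) + 2.2*exp(c) + 2.58)^2 + 3.25*exp(c)/(-1.49*exp(2*c) + 2.2*exp(c) + 2.58)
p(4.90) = -0.02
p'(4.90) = 0.02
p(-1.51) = 1.02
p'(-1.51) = 0.12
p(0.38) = 2.71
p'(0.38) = 5.10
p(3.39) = -0.08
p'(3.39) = 0.09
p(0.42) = 2.94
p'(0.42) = 6.21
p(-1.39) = 1.03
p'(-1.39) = 0.14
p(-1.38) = 1.04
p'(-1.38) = 0.14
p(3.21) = -0.10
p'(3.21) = 0.11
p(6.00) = -0.00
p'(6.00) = 0.01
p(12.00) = 0.00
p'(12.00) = 0.00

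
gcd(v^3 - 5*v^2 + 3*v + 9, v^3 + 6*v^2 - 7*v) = 1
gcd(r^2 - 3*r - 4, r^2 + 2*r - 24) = r - 4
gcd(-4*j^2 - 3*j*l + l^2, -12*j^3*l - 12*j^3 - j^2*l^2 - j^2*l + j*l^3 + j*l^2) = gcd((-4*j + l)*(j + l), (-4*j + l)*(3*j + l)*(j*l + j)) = 4*j - l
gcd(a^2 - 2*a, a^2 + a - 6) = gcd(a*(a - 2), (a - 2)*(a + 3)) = a - 2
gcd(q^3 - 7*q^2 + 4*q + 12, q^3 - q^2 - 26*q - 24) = q^2 - 5*q - 6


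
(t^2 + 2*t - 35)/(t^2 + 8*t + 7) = (t - 5)/(t + 1)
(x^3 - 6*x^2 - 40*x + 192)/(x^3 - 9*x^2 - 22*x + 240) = (x^2 + 2*x - 24)/(x^2 - x - 30)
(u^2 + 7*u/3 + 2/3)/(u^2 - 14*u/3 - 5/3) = (u + 2)/(u - 5)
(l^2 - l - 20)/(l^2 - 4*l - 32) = (l - 5)/(l - 8)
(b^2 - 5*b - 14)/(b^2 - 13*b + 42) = (b + 2)/(b - 6)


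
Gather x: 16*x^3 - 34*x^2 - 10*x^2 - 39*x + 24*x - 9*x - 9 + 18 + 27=16*x^3 - 44*x^2 - 24*x + 36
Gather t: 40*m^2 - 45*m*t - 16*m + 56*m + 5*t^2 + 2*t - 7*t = 40*m^2 + 40*m + 5*t^2 + t*(-45*m - 5)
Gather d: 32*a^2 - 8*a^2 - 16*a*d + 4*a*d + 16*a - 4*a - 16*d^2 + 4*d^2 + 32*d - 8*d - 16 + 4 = 24*a^2 + 12*a - 12*d^2 + d*(24 - 12*a) - 12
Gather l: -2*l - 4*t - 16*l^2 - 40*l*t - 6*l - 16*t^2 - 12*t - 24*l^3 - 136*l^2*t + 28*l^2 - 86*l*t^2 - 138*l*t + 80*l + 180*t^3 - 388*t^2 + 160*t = -24*l^3 + l^2*(12 - 136*t) + l*(-86*t^2 - 178*t + 72) + 180*t^3 - 404*t^2 + 144*t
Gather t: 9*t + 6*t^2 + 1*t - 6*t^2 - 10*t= 0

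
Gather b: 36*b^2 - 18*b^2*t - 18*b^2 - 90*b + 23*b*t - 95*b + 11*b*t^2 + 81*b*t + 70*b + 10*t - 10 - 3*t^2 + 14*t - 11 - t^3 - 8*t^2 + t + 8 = b^2*(18 - 18*t) + b*(11*t^2 + 104*t - 115) - t^3 - 11*t^2 + 25*t - 13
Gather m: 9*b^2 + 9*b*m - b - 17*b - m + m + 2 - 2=9*b^2 + 9*b*m - 18*b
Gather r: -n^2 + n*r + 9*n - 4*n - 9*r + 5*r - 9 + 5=-n^2 + 5*n + r*(n - 4) - 4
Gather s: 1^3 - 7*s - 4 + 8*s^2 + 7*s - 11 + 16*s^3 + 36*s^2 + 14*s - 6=16*s^3 + 44*s^2 + 14*s - 20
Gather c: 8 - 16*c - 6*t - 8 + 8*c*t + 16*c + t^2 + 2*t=8*c*t + t^2 - 4*t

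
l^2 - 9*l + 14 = (l - 7)*(l - 2)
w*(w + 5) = w^2 + 5*w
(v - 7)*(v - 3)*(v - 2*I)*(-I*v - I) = -I*v^4 - 2*v^3 + 9*I*v^3 + 18*v^2 - 11*I*v^2 - 22*v - 21*I*v - 42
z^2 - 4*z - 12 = (z - 6)*(z + 2)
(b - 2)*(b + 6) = b^2 + 4*b - 12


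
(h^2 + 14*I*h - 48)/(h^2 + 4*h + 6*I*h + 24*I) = (h + 8*I)/(h + 4)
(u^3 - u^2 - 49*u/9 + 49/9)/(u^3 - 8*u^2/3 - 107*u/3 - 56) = (3*u^2 - 10*u + 7)/(3*(u^2 - 5*u - 24))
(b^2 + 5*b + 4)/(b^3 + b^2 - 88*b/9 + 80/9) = 9*(b + 1)/(9*b^2 - 27*b + 20)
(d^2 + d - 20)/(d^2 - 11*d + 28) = (d + 5)/(d - 7)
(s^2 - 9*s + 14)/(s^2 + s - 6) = (s - 7)/(s + 3)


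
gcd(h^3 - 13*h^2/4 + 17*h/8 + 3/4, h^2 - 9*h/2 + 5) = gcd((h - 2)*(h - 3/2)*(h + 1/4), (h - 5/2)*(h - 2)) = h - 2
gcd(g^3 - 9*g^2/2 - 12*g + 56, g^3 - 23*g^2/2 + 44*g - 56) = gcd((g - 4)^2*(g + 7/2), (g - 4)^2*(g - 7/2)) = g^2 - 8*g + 16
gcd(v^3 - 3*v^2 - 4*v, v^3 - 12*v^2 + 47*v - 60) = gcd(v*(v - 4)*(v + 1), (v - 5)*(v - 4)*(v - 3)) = v - 4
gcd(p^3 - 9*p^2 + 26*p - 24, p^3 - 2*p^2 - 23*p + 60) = p^2 - 7*p + 12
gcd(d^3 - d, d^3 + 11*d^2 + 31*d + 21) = d + 1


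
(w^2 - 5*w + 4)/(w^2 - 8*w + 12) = (w^2 - 5*w + 4)/(w^2 - 8*w + 12)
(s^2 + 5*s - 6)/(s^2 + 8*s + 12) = (s - 1)/(s + 2)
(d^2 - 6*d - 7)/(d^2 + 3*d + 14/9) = 9*(d^2 - 6*d - 7)/(9*d^2 + 27*d + 14)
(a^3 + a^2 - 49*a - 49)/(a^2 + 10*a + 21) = (a^2 - 6*a - 7)/(a + 3)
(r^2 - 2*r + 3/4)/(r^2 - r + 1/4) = (2*r - 3)/(2*r - 1)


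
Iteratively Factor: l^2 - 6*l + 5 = (l - 5)*(l - 1)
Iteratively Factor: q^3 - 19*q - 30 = (q + 3)*(q^2 - 3*q - 10) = (q + 2)*(q + 3)*(q - 5)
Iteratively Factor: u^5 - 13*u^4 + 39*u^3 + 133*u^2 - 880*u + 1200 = (u - 3)*(u^4 - 10*u^3 + 9*u^2 + 160*u - 400) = (u - 5)*(u - 3)*(u^3 - 5*u^2 - 16*u + 80) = (u - 5)^2*(u - 3)*(u^2 - 16) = (u - 5)^2*(u - 4)*(u - 3)*(u + 4)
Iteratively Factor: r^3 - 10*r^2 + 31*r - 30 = (r - 2)*(r^2 - 8*r + 15) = (r - 3)*(r - 2)*(r - 5)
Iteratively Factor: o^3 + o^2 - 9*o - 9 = (o + 1)*(o^2 - 9) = (o - 3)*(o + 1)*(o + 3)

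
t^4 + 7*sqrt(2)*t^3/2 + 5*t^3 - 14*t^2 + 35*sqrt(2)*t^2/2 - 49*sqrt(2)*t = t*(t - 2)*(t + 7)*(t + 7*sqrt(2)/2)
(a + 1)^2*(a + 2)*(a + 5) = a^4 + 9*a^3 + 25*a^2 + 27*a + 10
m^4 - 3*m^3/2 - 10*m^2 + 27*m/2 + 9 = (m - 3)*(m - 2)*(m + 1/2)*(m + 3)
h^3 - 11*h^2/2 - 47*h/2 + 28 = (h - 8)*(h - 1)*(h + 7/2)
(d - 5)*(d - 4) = d^2 - 9*d + 20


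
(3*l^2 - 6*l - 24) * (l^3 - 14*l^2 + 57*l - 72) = 3*l^5 - 48*l^4 + 231*l^3 - 222*l^2 - 936*l + 1728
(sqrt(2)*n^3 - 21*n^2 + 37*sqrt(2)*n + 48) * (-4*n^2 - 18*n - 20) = -4*sqrt(2)*n^5 - 18*sqrt(2)*n^4 + 84*n^4 - 168*sqrt(2)*n^3 + 378*n^3 - 666*sqrt(2)*n^2 + 228*n^2 - 740*sqrt(2)*n - 864*n - 960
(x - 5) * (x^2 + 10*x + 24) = x^3 + 5*x^2 - 26*x - 120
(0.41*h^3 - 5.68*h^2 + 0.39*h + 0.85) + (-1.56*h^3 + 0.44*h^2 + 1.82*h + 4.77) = -1.15*h^3 - 5.24*h^2 + 2.21*h + 5.62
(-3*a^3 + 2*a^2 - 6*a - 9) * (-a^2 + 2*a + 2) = 3*a^5 - 8*a^4 + 4*a^3 + a^2 - 30*a - 18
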